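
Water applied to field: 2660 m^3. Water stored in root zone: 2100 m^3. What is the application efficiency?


Ea = V_root / V_field * 100 = 2100 / 2660 * 100 = 78.9474%

78.9474 %


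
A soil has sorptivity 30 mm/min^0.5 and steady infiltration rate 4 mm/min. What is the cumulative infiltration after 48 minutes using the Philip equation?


F = S*sqrt(t) + A*t
F = 30*sqrt(48) + 4*48
F = 30*6.928203 + 192

399.8461 mm


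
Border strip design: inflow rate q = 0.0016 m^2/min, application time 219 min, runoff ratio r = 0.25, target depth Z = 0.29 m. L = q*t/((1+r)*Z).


L = q*t/((1+r)*Z)
L = 0.0016*219/((1+0.25)*0.29)
L = 0.3504/0.3625

0.9666 m


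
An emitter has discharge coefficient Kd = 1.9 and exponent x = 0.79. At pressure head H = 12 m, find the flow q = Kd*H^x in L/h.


q = Kd * H^x = 1.9 * 12^0.79 = 1.9 * 7.121200

13.5303 L/h


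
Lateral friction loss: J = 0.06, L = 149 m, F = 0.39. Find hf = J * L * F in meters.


hf = J * L * F = 0.06 * 149 * 0.39 = 3.4866 m

3.4866 m


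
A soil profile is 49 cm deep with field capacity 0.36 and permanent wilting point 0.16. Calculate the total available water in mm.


AWC = (FC - PWP) * d * 10
AWC = (0.36 - 0.16) * 49 * 10
AWC = 0.2000 * 49 * 10

98.0000 mm


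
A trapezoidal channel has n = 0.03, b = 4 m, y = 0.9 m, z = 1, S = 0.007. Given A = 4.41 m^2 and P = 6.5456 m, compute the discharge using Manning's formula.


R = A/P = 4.41/6.5456 = 0.673735
Q = (1/0.03) * 4.41 * 0.673735^(2/3) * 0.007^0.5

9.4520 m^3/s


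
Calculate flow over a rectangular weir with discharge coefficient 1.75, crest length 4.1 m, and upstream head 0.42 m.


Q = C * L * H^(3/2) = 1.75 * 4.1 * 0.42^1.5 = 1.75 * 4.1 * 0.272191

1.9530 m^3/s


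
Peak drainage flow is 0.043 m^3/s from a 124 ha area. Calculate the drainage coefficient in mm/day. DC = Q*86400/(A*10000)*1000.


DC = Q * 86400 / (A * 10000) * 1000
DC = 0.043 * 86400 / (124 * 10000) * 1000
DC = 3715200.0000 / 1240000

2.9961 mm/day


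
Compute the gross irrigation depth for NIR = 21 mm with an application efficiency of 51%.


Ea = 51% = 0.51
GID = NIR / Ea = 21 / 0.51 = 41.1765 mm

41.1765 mm


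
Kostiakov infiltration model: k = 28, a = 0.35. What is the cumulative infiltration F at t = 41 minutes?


F = k * t^a = 28 * 41^0.35
F = 28 * 3.668380

102.7146 mm


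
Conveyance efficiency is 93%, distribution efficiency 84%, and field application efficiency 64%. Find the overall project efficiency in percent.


Ec = 0.93, Eb = 0.84, Ea = 0.64
E = 0.93 * 0.84 * 0.64 * 100 = 49.9968%

49.9968 %


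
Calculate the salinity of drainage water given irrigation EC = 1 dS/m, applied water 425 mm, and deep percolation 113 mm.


EC_dw = EC_iw * D_iw / D_dw
EC_dw = 1 * 425 / 113
EC_dw = 425 / 113

3.7611 dS/m


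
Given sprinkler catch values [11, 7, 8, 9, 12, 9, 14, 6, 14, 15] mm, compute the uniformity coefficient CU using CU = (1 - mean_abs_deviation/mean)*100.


mean = 10.500000 mm
MAD = 2.700000 mm
CU = (1 - 2.700000/10.500000)*100

74.2857 %


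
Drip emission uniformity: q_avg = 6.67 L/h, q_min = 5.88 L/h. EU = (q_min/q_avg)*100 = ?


EU = (q_min/q_avg)*100 = (5.88/6.67)*100 = 88.1559%

88.1559 %


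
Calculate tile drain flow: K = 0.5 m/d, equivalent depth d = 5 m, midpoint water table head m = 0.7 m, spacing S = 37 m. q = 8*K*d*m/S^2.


q = 8*K*d*m/S^2
q = 8*0.5*5*0.7/37^2
q = 14.0000 / 1369

0.0102 m/d


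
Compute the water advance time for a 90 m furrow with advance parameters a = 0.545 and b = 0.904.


t = (L/a)^(1/b)
t = (90/0.545)^(1/0.904)
t = 165.137615^(1/0.904)

284.0334 min


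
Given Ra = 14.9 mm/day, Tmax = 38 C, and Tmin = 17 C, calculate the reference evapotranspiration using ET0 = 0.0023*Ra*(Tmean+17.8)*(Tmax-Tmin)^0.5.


Tmean = (Tmax + Tmin)/2 = (38 + 17)/2 = 27.5
ET0 = 0.0023 * 14.9 * (27.5 + 17.8) * sqrt(38 - 17)
ET0 = 0.0023 * 14.9 * 45.3 * 4.582576

7.1141 mm/day


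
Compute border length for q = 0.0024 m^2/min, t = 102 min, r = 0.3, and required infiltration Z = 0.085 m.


L = q*t/((1+r)*Z)
L = 0.0024*102/((1+0.3)*0.085)
L = 0.2448/0.1105

2.2154 m


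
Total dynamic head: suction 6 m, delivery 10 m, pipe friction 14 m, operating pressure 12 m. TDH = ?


TDH = Hs + Hd + hf + Hp = 6 + 10 + 14 + 12 = 42

42 m


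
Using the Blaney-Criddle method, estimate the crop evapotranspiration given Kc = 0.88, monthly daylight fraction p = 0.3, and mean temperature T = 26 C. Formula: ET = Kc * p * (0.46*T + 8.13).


ET = Kc * p * (0.46*T + 8.13)
ET = 0.88 * 0.3 * (0.46*26 + 8.13)
ET = 0.88 * 0.3 * 20.0900

5.3038 mm/day


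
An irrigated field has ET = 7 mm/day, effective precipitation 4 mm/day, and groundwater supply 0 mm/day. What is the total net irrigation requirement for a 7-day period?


Daily deficit = ET - Pe - GW = 7 - 4 - 0 = 3 mm/day
NIR = 3 * 7 = 21 mm

21.0000 mm


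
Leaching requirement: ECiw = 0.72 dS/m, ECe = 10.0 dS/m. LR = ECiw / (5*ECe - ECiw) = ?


LR = ECiw / (5*ECe - ECiw)
LR = 0.72 / (5*10.0 - 0.72)
LR = 0.72 / 49.2800

0.0146


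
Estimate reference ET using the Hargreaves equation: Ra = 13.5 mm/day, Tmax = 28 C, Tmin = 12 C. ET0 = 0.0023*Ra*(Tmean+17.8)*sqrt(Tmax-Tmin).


Tmean = (Tmax + Tmin)/2 = (28 + 12)/2 = 20.0
ET0 = 0.0023 * 13.5 * (20.0 + 17.8) * sqrt(28 - 12)
ET0 = 0.0023 * 13.5 * 37.8 * 4.000000

4.6948 mm/day


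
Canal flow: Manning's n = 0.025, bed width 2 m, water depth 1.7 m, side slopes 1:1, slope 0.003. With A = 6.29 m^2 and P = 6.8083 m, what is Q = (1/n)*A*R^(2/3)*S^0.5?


R = A/P = 6.29/6.8083 = 0.923872
Q = (1/0.025) * 6.29 * 0.923872^(2/3) * 0.003^0.5

13.0721 m^3/s


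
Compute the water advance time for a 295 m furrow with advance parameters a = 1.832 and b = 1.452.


t = (L/a)^(1/b)
t = (295/1.832)^(1/1.452)
t = 161.026201^(1/1.452)

33.1056 min


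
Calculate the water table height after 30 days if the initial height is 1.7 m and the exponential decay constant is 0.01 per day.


m = m0 * exp(-k*t)
m = 1.7 * exp(-0.01 * 30)
m = 1.7 * exp(-0.3000)

1.2594 m


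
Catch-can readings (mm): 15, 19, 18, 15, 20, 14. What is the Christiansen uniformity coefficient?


mean = 16.833333 mm
MAD = 2.166667 mm
CU = (1 - 2.166667/16.833333)*100

87.1287 %


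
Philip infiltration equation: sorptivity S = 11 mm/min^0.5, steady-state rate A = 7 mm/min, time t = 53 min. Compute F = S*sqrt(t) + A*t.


F = S*sqrt(t) + A*t
F = 11*sqrt(53) + 7*53
F = 11*7.280110 + 371

451.0812 mm


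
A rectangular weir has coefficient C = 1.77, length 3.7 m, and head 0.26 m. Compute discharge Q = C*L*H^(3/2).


Q = C * L * H^(3/2) = 1.77 * 3.7 * 0.26^1.5 = 1.77 * 3.7 * 0.132575

0.8682 m^3/s


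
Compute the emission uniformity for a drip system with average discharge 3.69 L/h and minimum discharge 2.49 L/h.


EU = (q_min/q_avg)*100 = (2.49/3.69)*100 = 67.4797%

67.4797 %


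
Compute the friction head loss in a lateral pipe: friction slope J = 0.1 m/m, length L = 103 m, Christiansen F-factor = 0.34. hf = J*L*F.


hf = J * L * F = 0.1 * 103 * 0.34 = 3.5020 m

3.5020 m


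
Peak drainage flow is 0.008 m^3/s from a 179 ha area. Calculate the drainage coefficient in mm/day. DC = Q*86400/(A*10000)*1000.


DC = Q * 86400 / (A * 10000) * 1000
DC = 0.008 * 86400 / (179 * 10000) * 1000
DC = 691200.0000 / 1790000

0.3861 mm/day


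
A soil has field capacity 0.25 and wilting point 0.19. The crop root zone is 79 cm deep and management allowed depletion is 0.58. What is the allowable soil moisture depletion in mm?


SMD = (FC - PWP) * d * MAD * 10
SMD = (0.25 - 0.19) * 79 * 0.58 * 10
SMD = 0.0600 * 79 * 0.58 * 10

27.4920 mm


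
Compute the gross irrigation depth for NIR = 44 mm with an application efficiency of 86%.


Ea = 86% = 0.86
GID = NIR / Ea = 44 / 0.86 = 51.1628 mm

51.1628 mm


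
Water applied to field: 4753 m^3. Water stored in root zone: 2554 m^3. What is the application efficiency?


Ea = V_root / V_field * 100 = 2554 / 4753 * 100 = 53.7345%

53.7345 %


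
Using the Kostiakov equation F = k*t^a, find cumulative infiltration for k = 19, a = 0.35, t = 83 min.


F = k * t^a = 19 * 83^0.35
F = 19 * 4.695451

89.2136 mm


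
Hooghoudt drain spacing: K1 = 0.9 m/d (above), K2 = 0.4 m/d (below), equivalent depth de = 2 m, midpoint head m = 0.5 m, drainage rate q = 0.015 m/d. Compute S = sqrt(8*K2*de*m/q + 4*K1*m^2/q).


S^2 = 8*K2*de*m/q + 4*K1*m^2/q
S^2 = 8*0.4*2*0.5/0.015 + 4*0.9*0.5^2/0.015
S = sqrt(273.3333)

16.5328 m


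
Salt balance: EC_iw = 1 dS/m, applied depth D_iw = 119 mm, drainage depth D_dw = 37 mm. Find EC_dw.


EC_dw = EC_iw * D_iw / D_dw
EC_dw = 1 * 119 / 37
EC_dw = 119 / 37

3.2162 dS/m


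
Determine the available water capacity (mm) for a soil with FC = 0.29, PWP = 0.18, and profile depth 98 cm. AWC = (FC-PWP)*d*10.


AWC = (FC - PWP) * d * 10
AWC = (0.29 - 0.18) * 98 * 10
AWC = 0.1100 * 98 * 10

107.8000 mm


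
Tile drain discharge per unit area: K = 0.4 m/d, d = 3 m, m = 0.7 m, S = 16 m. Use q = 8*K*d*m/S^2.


q = 8*K*d*m/S^2
q = 8*0.4*3*0.7/16^2
q = 6.7200 / 256

0.0263 m/d


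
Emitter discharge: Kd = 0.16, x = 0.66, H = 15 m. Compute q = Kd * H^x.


q = Kd * H^x = 0.16 * 15^0.66 = 0.16 * 5.973381

0.9557 L/h


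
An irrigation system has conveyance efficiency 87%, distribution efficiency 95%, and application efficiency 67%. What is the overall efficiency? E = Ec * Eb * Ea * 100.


Ec = 0.87, Eb = 0.95, Ea = 0.67
E = 0.87 * 0.95 * 0.67 * 100 = 55.3755%

55.3755 %


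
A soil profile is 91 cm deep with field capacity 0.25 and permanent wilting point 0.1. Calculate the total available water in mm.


AWC = (FC - PWP) * d * 10
AWC = (0.25 - 0.1) * 91 * 10
AWC = 0.1500 * 91 * 10

136.5000 mm


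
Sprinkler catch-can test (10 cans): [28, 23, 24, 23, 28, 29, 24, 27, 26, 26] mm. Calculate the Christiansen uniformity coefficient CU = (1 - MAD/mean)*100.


mean = 25.800000 mm
MAD = 1.840000 mm
CU = (1 - 1.840000/25.800000)*100

92.8682 %


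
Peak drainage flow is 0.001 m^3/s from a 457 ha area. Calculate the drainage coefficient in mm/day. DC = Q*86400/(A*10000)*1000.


DC = Q * 86400 / (A * 10000) * 1000
DC = 0.001 * 86400 / (457 * 10000) * 1000
DC = 86400.0000 / 4570000

0.0189 mm/day


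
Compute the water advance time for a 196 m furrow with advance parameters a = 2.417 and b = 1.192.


t = (L/a)^(1/b)
t = (196/2.417)^(1/1.192)
t = 81.092263^(1/1.192)

39.9478 min


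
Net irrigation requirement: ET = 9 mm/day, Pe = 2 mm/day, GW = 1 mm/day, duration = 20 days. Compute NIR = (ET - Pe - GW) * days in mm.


Daily deficit = ET - Pe - GW = 9 - 2 - 1 = 6 mm/day
NIR = 6 * 20 = 120 mm

120.0000 mm


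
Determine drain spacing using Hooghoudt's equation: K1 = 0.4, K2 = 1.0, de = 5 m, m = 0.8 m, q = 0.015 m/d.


S^2 = 8*K2*de*m/q + 4*K1*m^2/q
S^2 = 8*1.0*5*0.8/0.015 + 4*0.4*0.8^2/0.015
S = sqrt(2201.6000)

46.9212 m


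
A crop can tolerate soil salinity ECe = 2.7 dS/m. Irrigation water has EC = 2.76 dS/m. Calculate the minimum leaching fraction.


LR = ECiw / (5*ECe - ECiw)
LR = 2.76 / (5*2.7 - 2.76)
LR = 2.76 / 10.7400

0.2570


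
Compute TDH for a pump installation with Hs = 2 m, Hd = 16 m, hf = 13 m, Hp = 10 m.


TDH = Hs + Hd + hf + Hp = 2 + 16 + 13 + 10 = 41

41 m


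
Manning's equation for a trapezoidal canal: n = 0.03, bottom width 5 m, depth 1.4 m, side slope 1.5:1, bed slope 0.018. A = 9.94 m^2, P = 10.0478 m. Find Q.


R = A/P = 9.94/10.0478 = 0.989271
Q = (1/0.03) * 9.94 * 0.989271^(2/3) * 0.018^0.5

44.1345 m^3/s


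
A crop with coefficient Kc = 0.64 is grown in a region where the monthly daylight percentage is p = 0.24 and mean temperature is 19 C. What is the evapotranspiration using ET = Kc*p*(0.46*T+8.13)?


ET = Kc * p * (0.46*T + 8.13)
ET = 0.64 * 0.24 * (0.46*19 + 8.13)
ET = 0.64 * 0.24 * 16.8700

2.5912 mm/day


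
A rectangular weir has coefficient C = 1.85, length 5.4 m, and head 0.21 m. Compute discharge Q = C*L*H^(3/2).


Q = C * L * H^(3/2) = 1.85 * 5.4 * 0.21^1.5 = 1.85 * 5.4 * 0.096234

0.9614 m^3/s


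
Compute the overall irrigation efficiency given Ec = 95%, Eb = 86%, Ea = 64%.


Ec = 0.95, Eb = 0.86, Ea = 0.64
E = 0.95 * 0.86 * 0.64 * 100 = 52.2880%

52.2880 %


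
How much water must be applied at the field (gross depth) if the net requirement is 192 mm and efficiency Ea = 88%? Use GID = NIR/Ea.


Ea = 88% = 0.88
GID = NIR / Ea = 192 / 0.88 = 218.1818 mm

218.1818 mm


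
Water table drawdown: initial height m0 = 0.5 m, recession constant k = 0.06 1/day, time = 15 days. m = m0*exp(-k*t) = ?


m = m0 * exp(-k*t)
m = 0.5 * exp(-0.06 * 15)
m = 0.5 * exp(-0.9000)

0.2033 m


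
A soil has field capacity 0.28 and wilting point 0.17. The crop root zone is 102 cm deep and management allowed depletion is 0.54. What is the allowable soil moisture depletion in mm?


SMD = (FC - PWP) * d * MAD * 10
SMD = (0.28 - 0.17) * 102 * 0.54 * 10
SMD = 0.1100 * 102 * 0.54 * 10

60.5880 mm


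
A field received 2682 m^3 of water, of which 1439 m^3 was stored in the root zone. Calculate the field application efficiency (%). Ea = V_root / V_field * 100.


Ea = V_root / V_field * 100 = 1439 / 2682 * 100 = 53.6540%

53.6540 %


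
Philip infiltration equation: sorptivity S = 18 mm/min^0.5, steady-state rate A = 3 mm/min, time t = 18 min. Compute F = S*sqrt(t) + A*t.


F = S*sqrt(t) + A*t
F = 18*sqrt(18) + 3*18
F = 18*4.242641 + 54

130.3675 mm


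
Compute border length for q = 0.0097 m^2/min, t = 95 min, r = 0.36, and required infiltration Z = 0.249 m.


L = q*t/((1+r)*Z)
L = 0.0097*95/((1+0.36)*0.249)
L = 0.9215/0.33864

2.7212 m


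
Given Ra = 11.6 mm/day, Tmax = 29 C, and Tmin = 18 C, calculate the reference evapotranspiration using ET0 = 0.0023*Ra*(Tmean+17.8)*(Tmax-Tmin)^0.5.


Tmean = (Tmax + Tmin)/2 = (29 + 18)/2 = 23.5
ET0 = 0.0023 * 11.6 * (23.5 + 17.8) * sqrt(29 - 18)
ET0 = 0.0023 * 11.6 * 41.3 * 3.316625

3.6545 mm/day


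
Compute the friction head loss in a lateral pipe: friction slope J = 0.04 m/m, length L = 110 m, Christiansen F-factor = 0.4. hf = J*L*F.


hf = J * L * F = 0.04 * 110 * 0.4 = 1.7600 m

1.7600 m


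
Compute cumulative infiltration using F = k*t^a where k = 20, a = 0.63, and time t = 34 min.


F = k * t^a = 20 * 34^0.63
F = 20 * 9.222140

184.4428 mm


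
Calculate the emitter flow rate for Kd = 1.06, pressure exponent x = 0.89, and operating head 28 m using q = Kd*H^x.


q = Kd * H^x = 1.06 * 28^0.89 = 1.06 * 19.407547

20.5720 L/h


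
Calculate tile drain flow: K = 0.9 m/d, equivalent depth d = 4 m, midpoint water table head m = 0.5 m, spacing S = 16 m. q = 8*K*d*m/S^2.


q = 8*K*d*m/S^2
q = 8*0.9*4*0.5/16^2
q = 14.4000 / 256

0.0563 m/d


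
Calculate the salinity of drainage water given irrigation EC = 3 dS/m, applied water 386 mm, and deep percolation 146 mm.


EC_dw = EC_iw * D_iw / D_dw
EC_dw = 3 * 386 / 146
EC_dw = 1158 / 146

7.9315 dS/m


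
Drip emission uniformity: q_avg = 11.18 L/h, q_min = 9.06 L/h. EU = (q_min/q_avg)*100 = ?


EU = (q_min/q_avg)*100 = (9.06/11.18)*100 = 81.0376%

81.0376 %


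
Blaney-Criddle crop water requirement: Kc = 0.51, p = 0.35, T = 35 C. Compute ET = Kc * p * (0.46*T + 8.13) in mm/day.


ET = Kc * p * (0.46*T + 8.13)
ET = 0.51 * 0.35 * (0.46*35 + 8.13)
ET = 0.51 * 0.35 * 24.2300

4.3251 mm/day


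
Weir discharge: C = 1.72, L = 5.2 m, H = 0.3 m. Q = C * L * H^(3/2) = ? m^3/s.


Q = C * L * H^(3/2) = 1.72 * 5.2 * 0.3^1.5 = 1.72 * 5.2 * 0.164317

1.4697 m^3/s


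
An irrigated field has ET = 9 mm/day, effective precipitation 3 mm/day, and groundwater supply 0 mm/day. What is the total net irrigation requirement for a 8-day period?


Daily deficit = ET - Pe - GW = 9 - 3 - 0 = 6 mm/day
NIR = 6 * 8 = 48 mm

48.0000 mm


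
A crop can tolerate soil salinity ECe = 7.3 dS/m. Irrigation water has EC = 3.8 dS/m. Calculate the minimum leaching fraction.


LR = ECiw / (5*ECe - ECiw)
LR = 3.8 / (5*7.3 - 3.8)
LR = 3.8 / 32.7000

0.1162


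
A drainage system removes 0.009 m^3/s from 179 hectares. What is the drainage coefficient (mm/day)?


DC = Q * 86400 / (A * 10000) * 1000
DC = 0.009 * 86400 / (179 * 10000) * 1000
DC = 777600.0000 / 1790000

0.4344 mm/day


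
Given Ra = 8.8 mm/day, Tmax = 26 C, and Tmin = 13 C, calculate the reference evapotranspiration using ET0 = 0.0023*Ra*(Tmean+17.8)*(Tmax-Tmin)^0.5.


Tmean = (Tmax + Tmin)/2 = (26 + 13)/2 = 19.5
ET0 = 0.0023 * 8.8 * (19.5 + 17.8) * sqrt(26 - 13)
ET0 = 0.0023 * 8.8 * 37.3 * 3.605551

2.7220 mm/day


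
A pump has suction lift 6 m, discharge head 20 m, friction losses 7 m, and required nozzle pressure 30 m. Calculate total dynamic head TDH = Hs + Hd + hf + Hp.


TDH = Hs + Hd + hf + Hp = 6 + 20 + 7 + 30 = 63

63 m


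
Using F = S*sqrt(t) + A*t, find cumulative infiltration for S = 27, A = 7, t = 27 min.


F = S*sqrt(t) + A*t
F = 27*sqrt(27) + 7*27
F = 27*5.196152 + 189

329.2961 mm


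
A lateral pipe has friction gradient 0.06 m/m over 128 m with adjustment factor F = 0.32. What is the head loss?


hf = J * L * F = 0.06 * 128 * 0.32 = 2.4576 m

2.4576 m


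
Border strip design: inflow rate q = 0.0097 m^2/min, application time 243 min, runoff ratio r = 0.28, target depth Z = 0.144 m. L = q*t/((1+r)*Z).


L = q*t/((1+r)*Z)
L = 0.0097*243/((1+0.28)*0.144)
L = 2.3571/0.18432

12.7881 m


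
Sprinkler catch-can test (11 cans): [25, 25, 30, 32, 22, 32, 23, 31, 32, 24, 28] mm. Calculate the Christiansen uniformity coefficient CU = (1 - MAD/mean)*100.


mean = 27.636364 mm
MAD = 3.487603 mm
CU = (1 - 3.487603/27.636364)*100

87.3804 %


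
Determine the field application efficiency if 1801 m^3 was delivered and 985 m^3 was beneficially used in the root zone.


Ea = V_root / V_field * 100 = 985 / 1801 * 100 = 54.6918%

54.6918 %


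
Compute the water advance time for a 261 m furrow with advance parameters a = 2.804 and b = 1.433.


t = (L/a)^(1/b)
t = (261/2.804)^(1/1.433)
t = 93.081312^(1/1.433)

23.6562 min


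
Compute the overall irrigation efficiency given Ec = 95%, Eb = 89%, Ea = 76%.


Ec = 0.95, Eb = 0.89, Ea = 0.76
E = 0.95 * 0.89 * 0.76 * 100 = 64.2580%

64.2580 %


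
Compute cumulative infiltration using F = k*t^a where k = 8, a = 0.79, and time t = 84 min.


F = k * t^a = 8 * 84^0.79
F = 8 * 33.126888

265.0151 mm


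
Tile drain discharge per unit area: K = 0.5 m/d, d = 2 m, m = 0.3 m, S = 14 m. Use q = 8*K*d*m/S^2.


q = 8*K*d*m/S^2
q = 8*0.5*2*0.3/14^2
q = 2.4000 / 196

0.0122 m/d


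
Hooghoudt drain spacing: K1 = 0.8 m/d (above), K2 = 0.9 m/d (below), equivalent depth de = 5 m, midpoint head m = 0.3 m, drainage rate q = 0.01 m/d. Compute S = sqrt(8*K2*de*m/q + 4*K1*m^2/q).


S^2 = 8*K2*de*m/q + 4*K1*m^2/q
S^2 = 8*0.9*5*0.3/0.01 + 4*0.8*0.3^2/0.01
S = sqrt(1108.8000)

33.2986 m


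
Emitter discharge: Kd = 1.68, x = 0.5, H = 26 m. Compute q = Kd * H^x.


q = Kd * H^x = 1.68 * 26^0.5 = 1.68 * 5.099020

8.5664 L/h


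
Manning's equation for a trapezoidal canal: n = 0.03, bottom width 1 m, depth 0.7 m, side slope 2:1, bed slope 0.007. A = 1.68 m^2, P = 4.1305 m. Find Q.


R = A/P = 1.68/4.1305 = 0.406730
Q = (1/0.03) * 1.68 * 0.406730^(2/3) * 0.007^0.5

2.5720 m^3/s


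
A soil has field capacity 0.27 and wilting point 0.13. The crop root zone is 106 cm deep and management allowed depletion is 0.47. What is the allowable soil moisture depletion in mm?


SMD = (FC - PWP) * d * MAD * 10
SMD = (0.27 - 0.13) * 106 * 0.47 * 10
SMD = 0.1400 * 106 * 0.47 * 10

69.7480 mm


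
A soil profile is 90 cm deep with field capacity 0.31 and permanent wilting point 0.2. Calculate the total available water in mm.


AWC = (FC - PWP) * d * 10
AWC = (0.31 - 0.2) * 90 * 10
AWC = 0.1100 * 90 * 10

99.0000 mm


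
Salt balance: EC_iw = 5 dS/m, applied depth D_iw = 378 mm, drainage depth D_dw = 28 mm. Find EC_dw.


EC_dw = EC_iw * D_iw / D_dw
EC_dw = 5 * 378 / 28
EC_dw = 1890 / 28

67.5000 dS/m


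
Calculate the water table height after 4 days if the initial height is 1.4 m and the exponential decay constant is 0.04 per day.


m = m0 * exp(-k*t)
m = 1.4 * exp(-0.04 * 4)
m = 1.4 * exp(-0.1600)

1.1930 m


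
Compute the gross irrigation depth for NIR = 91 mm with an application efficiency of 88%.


Ea = 88% = 0.88
GID = NIR / Ea = 91 / 0.88 = 103.4091 mm

103.4091 mm


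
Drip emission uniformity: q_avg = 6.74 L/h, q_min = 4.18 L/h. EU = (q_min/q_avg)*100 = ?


EU = (q_min/q_avg)*100 = (4.18/6.74)*100 = 62.0178%

62.0178 %


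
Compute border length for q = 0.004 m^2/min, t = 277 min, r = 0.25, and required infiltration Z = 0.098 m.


L = q*t/((1+r)*Z)
L = 0.004*277/((1+0.25)*0.098)
L = 1.108/0.1225

9.0449 m


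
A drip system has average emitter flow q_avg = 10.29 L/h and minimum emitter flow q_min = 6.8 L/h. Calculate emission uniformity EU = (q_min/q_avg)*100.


EU = (q_min/q_avg)*100 = (6.8/10.29)*100 = 66.0836%

66.0836 %


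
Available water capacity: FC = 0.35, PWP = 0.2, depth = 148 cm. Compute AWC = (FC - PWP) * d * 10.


AWC = (FC - PWP) * d * 10
AWC = (0.35 - 0.2) * 148 * 10
AWC = 0.1500 * 148 * 10

222.0000 mm


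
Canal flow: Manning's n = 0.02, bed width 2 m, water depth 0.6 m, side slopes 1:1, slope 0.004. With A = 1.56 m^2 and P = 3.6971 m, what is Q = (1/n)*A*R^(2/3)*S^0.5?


R = A/P = 1.56/3.6971 = 0.421952
Q = (1/0.02) * 1.56 * 0.421952^(2/3) * 0.004^0.5

2.7752 m^3/s


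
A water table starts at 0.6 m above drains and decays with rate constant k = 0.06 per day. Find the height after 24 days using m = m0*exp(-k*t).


m = m0 * exp(-k*t)
m = 0.6 * exp(-0.06 * 24)
m = 0.6 * exp(-1.4400)

0.1422 m


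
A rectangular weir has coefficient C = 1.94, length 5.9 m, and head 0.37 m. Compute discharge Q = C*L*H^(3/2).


Q = C * L * H^(3/2) = 1.94 * 5.9 * 0.37^1.5 = 1.94 * 5.9 * 0.225062

2.5761 m^3/s


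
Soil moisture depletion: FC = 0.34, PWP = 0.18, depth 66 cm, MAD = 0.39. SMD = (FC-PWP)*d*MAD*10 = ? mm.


SMD = (FC - PWP) * d * MAD * 10
SMD = (0.34 - 0.18) * 66 * 0.39 * 10
SMD = 0.1600 * 66 * 0.39 * 10

41.1840 mm


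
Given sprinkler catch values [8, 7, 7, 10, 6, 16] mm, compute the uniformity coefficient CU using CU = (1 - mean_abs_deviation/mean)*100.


mean = 9.000000 mm
MAD = 2.666667 mm
CU = (1 - 2.666667/9.000000)*100

70.3704 %


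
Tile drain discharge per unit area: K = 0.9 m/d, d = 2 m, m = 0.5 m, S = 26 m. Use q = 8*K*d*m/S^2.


q = 8*K*d*m/S^2
q = 8*0.9*2*0.5/26^2
q = 7.2000 / 676

0.0107 m/d


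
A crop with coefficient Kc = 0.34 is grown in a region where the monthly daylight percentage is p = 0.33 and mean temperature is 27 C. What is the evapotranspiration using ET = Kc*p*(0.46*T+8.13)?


ET = Kc * p * (0.46*T + 8.13)
ET = 0.34 * 0.33 * (0.46*27 + 8.13)
ET = 0.34 * 0.33 * 20.5500

2.3057 mm/day


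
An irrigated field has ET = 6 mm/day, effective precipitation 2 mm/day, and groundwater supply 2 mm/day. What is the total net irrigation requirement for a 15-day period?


Daily deficit = ET - Pe - GW = 6 - 2 - 2 = 2 mm/day
NIR = 2 * 15 = 30 mm

30.0000 mm


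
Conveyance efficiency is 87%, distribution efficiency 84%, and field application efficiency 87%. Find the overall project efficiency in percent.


Ec = 0.87, Eb = 0.84, Ea = 0.87
E = 0.87 * 0.84 * 0.87 * 100 = 63.5796%

63.5796 %


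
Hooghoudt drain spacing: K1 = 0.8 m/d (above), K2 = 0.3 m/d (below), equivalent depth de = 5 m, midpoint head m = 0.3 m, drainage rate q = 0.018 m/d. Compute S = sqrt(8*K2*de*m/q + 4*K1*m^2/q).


S^2 = 8*K2*de*m/q + 4*K1*m^2/q
S^2 = 8*0.3*5*0.3/0.018 + 4*0.8*0.3^2/0.018
S = sqrt(216.0000)

14.6969 m


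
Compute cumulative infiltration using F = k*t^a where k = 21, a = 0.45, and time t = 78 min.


F = k * t^a = 21 * 78^0.45
F = 21 * 7.103012

149.1633 mm


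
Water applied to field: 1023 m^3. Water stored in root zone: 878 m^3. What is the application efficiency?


Ea = V_root / V_field * 100 = 878 / 1023 * 100 = 85.8260%

85.8260 %


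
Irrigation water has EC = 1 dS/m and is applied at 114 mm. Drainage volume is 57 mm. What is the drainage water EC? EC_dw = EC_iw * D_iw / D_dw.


EC_dw = EC_iw * D_iw / D_dw
EC_dw = 1 * 114 / 57
EC_dw = 114 / 57

2.0000 dS/m


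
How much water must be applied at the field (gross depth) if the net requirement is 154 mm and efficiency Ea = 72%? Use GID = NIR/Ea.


Ea = 72% = 0.72
GID = NIR / Ea = 154 / 0.72 = 213.8889 mm

213.8889 mm


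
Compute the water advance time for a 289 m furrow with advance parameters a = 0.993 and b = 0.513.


t = (L/a)^(1/b)
t = (289/0.993)^(1/0.513)
t = 291.037261^(1/0.513)

63535.8293 min


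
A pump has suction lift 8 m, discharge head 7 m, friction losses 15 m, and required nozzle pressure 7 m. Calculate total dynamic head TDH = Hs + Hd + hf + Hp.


TDH = Hs + Hd + hf + Hp = 8 + 7 + 15 + 7 = 37

37 m


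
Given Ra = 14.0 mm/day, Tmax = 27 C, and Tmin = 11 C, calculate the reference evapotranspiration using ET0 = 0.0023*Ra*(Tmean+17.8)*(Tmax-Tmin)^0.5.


Tmean = (Tmax + Tmin)/2 = (27 + 11)/2 = 19.0
ET0 = 0.0023 * 14.0 * (19.0 + 17.8) * sqrt(27 - 11)
ET0 = 0.0023 * 14.0 * 36.8 * 4.000000

4.7398 mm/day


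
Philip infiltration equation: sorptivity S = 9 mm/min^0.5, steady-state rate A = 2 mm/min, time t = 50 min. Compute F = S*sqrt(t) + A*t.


F = S*sqrt(t) + A*t
F = 9*sqrt(50) + 2*50
F = 9*7.071068 + 100

163.6396 mm


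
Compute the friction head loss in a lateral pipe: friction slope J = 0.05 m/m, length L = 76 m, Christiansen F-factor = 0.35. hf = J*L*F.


hf = J * L * F = 0.05 * 76 * 0.35 = 1.3300 m

1.3300 m


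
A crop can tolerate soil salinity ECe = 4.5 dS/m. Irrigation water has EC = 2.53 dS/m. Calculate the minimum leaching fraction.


LR = ECiw / (5*ECe - ECiw)
LR = 2.53 / (5*4.5 - 2.53)
LR = 2.53 / 19.9700

0.1267


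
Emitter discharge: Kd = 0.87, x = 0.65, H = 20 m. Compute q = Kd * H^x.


q = Kd * H^x = 0.87 * 20^0.65 = 0.87 * 7.009217

6.0980 L/h


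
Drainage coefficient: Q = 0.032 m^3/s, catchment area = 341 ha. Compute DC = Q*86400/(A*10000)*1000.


DC = Q * 86400 / (A * 10000) * 1000
DC = 0.032 * 86400 / (341 * 10000) * 1000
DC = 2764800.0000 / 3410000

0.8108 mm/day


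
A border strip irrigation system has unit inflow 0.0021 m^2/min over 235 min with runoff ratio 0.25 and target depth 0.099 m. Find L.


L = q*t/((1+r)*Z)
L = 0.0021*235/((1+0.25)*0.099)
L = 0.4935/0.12375

3.9879 m


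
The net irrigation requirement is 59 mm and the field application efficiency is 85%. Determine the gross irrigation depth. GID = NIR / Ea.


Ea = 85% = 0.85
GID = NIR / Ea = 59 / 0.85 = 69.4118 mm

69.4118 mm


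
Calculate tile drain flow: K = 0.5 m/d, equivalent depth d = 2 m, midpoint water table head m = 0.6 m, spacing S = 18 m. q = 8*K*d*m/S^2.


q = 8*K*d*m/S^2
q = 8*0.5*2*0.6/18^2
q = 4.8000 / 324

0.0148 m/d


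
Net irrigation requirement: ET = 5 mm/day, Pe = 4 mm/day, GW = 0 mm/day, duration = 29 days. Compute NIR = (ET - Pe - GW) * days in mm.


Daily deficit = ET - Pe - GW = 5 - 4 - 0 = 1 mm/day
NIR = 1 * 29 = 29 mm

29.0000 mm


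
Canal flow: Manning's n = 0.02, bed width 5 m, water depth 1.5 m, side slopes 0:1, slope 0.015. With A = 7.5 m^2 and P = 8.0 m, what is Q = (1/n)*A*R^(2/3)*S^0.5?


R = A/P = 7.5/8.0 = 0.937500
Q = (1/0.02) * 7.5 * 0.937500^(2/3) * 0.015^0.5

43.9938 m^3/s


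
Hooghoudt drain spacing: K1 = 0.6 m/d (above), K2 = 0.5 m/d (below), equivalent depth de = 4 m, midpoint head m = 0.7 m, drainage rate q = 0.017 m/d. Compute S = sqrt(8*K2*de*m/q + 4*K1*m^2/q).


S^2 = 8*K2*de*m/q + 4*K1*m^2/q
S^2 = 8*0.5*4*0.7/0.017 + 4*0.6*0.7^2/0.017
S = sqrt(728.0000)

26.9815 m


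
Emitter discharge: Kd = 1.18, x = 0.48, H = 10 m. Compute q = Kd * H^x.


q = Kd * H^x = 1.18 * 10^0.48 = 1.18 * 3.019952

3.5635 L/h


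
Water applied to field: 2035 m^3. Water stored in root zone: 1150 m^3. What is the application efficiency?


Ea = V_root / V_field * 100 = 1150 / 2035 * 100 = 56.5111%

56.5111 %


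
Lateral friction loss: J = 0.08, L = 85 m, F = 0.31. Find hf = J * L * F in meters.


hf = J * L * F = 0.08 * 85 * 0.31 = 2.1080 m

2.1080 m


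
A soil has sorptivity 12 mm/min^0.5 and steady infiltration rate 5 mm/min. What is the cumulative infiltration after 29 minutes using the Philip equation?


F = S*sqrt(t) + A*t
F = 12*sqrt(29) + 5*29
F = 12*5.385165 + 145

209.6220 mm


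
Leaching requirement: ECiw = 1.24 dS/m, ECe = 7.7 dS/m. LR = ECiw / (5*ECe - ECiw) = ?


LR = ECiw / (5*ECe - ECiw)
LR = 1.24 / (5*7.7 - 1.24)
LR = 1.24 / 37.2600

0.0333


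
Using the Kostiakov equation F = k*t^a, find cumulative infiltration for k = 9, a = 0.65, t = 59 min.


F = k * t^a = 9 * 59^0.65
F = 9 * 14.159692

127.4372 mm


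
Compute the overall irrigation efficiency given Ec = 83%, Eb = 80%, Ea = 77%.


Ec = 0.83, Eb = 0.8, Ea = 0.77
E = 0.83 * 0.8 * 0.77 * 100 = 51.1280%

51.1280 %


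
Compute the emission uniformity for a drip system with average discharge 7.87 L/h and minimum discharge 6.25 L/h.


EU = (q_min/q_avg)*100 = (6.25/7.87)*100 = 79.4155%

79.4155 %


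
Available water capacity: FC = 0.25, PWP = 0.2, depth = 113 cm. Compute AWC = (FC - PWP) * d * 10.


AWC = (FC - PWP) * d * 10
AWC = (0.25 - 0.2) * 113 * 10
AWC = 0.0500 * 113 * 10

56.5000 mm


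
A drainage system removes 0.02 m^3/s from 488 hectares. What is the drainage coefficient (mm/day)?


DC = Q * 86400 / (A * 10000) * 1000
DC = 0.02 * 86400 / (488 * 10000) * 1000
DC = 1728000.0000 / 4880000

0.3541 mm/day


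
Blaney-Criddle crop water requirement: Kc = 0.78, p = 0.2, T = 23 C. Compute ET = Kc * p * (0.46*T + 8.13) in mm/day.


ET = Kc * p * (0.46*T + 8.13)
ET = 0.78 * 0.2 * (0.46*23 + 8.13)
ET = 0.78 * 0.2 * 18.7100

2.9188 mm/day


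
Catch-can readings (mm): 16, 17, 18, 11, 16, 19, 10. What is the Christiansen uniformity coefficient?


mean = 15.285714 mm
MAD = 2.734694 mm
CU = (1 - 2.734694/15.285714)*100

82.1095 %


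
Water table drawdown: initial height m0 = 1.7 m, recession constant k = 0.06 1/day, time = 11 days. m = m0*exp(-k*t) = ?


m = m0 * exp(-k*t)
m = 1.7 * exp(-0.06 * 11)
m = 1.7 * exp(-0.6600)

0.8786 m


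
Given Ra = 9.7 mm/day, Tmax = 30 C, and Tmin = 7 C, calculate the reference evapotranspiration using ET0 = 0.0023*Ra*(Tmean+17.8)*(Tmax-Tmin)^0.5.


Tmean = (Tmax + Tmin)/2 = (30 + 7)/2 = 18.5
ET0 = 0.0023 * 9.7 * (18.5 + 17.8) * sqrt(30 - 7)
ET0 = 0.0023 * 9.7 * 36.3 * 4.795832

3.8839 mm/day


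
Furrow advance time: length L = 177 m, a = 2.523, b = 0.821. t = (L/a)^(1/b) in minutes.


t = (L/a)^(1/b)
t = (177/2.523)^(1/0.821)
t = 70.154578^(1/0.821)

177.2335 min


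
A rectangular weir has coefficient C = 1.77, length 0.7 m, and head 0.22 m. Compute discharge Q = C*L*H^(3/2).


Q = C * L * H^(3/2) = 1.77 * 0.7 * 0.22^1.5 = 1.77 * 0.7 * 0.103189

0.1279 m^3/s


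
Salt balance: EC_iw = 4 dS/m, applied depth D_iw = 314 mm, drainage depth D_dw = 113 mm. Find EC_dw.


EC_dw = EC_iw * D_iw / D_dw
EC_dw = 4 * 314 / 113
EC_dw = 1256 / 113

11.1150 dS/m


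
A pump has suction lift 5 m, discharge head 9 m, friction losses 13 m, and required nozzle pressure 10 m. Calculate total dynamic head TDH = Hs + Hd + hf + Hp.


TDH = Hs + Hd + hf + Hp = 5 + 9 + 13 + 10 = 37

37 m


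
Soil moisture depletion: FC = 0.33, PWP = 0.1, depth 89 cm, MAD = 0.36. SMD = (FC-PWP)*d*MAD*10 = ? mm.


SMD = (FC - PWP) * d * MAD * 10
SMD = (0.33 - 0.1) * 89 * 0.36 * 10
SMD = 0.2300 * 89 * 0.36 * 10

73.6920 mm


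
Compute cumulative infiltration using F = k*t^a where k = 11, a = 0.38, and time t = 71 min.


F = k * t^a = 11 * 71^0.38
F = 11 * 5.052173

55.5739 mm


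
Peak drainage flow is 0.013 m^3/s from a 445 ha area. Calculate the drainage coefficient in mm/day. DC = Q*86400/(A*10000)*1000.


DC = Q * 86400 / (A * 10000) * 1000
DC = 0.013 * 86400 / (445 * 10000) * 1000
DC = 1123200.0000 / 4450000

0.2524 mm/day


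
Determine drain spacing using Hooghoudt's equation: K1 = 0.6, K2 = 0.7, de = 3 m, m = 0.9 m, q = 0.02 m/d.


S^2 = 8*K2*de*m/q + 4*K1*m^2/q
S^2 = 8*0.7*3*0.9/0.02 + 4*0.6*0.9^2/0.02
S = sqrt(853.2000)

29.2096 m


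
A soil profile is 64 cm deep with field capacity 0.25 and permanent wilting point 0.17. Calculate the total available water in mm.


AWC = (FC - PWP) * d * 10
AWC = (0.25 - 0.17) * 64 * 10
AWC = 0.0800 * 64 * 10

51.2000 mm


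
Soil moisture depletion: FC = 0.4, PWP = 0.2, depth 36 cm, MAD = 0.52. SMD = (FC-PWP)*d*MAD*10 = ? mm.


SMD = (FC - PWP) * d * MAD * 10
SMD = (0.4 - 0.2) * 36 * 0.52 * 10
SMD = 0.2000 * 36 * 0.52 * 10

37.4400 mm


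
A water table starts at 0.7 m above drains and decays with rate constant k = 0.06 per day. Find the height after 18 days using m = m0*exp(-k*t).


m = m0 * exp(-k*t)
m = 0.7 * exp(-0.06 * 18)
m = 0.7 * exp(-1.0800)

0.2377 m


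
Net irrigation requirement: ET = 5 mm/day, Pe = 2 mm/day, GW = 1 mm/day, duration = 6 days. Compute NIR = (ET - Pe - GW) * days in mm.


Daily deficit = ET - Pe - GW = 5 - 2 - 1 = 2 mm/day
NIR = 2 * 6 = 12 mm

12.0000 mm


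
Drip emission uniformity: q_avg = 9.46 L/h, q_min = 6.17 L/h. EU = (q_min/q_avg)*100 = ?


EU = (q_min/q_avg)*100 = (6.17/9.46)*100 = 65.2220%

65.2220 %


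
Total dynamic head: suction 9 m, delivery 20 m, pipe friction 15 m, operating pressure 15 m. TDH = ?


TDH = Hs + Hd + hf + Hp = 9 + 20 + 15 + 15 = 59

59 m


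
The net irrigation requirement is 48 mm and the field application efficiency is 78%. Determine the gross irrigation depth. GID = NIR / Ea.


Ea = 78% = 0.78
GID = NIR / Ea = 48 / 0.78 = 61.5385 mm

61.5385 mm


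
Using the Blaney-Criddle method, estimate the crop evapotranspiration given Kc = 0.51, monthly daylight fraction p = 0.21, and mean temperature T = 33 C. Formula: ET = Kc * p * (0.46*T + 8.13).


ET = Kc * p * (0.46*T + 8.13)
ET = 0.51 * 0.21 * (0.46*33 + 8.13)
ET = 0.51 * 0.21 * 23.3100

2.4965 mm/day


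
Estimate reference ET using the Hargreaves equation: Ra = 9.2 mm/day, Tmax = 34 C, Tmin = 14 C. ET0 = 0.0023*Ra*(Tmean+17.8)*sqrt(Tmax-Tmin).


Tmean = (Tmax + Tmin)/2 = (34 + 14)/2 = 24.0
ET0 = 0.0023 * 9.2 * (24.0 + 17.8) * sqrt(34 - 14)
ET0 = 0.0023 * 9.2 * 41.8 * 4.472136

3.9556 mm/day


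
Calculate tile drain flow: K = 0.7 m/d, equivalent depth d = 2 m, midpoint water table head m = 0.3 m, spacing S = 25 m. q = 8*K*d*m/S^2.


q = 8*K*d*m/S^2
q = 8*0.7*2*0.3/25^2
q = 3.3600 / 625

0.0054 m/d


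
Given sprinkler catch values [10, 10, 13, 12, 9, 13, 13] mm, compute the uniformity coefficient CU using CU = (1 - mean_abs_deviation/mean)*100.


mean = 11.428571 mm
MAD = 1.510204 mm
CU = (1 - 1.510204/11.428571)*100

86.7857 %


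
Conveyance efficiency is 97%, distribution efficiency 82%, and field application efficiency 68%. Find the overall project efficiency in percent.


Ec = 0.97, Eb = 0.82, Ea = 0.68
E = 0.97 * 0.82 * 0.68 * 100 = 54.0872%

54.0872 %


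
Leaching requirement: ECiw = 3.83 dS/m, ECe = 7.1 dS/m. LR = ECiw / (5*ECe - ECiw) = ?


LR = ECiw / (5*ECe - ECiw)
LR = 3.83 / (5*7.1 - 3.83)
LR = 3.83 / 31.6700

0.1209


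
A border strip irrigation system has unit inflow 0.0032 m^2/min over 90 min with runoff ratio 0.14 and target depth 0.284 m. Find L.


L = q*t/((1+r)*Z)
L = 0.0032*90/((1+0.14)*0.284)
L = 0.288/0.32376

0.8895 m


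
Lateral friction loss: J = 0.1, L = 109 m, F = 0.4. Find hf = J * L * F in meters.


hf = J * L * F = 0.1 * 109 * 0.4 = 4.3600 m

4.3600 m


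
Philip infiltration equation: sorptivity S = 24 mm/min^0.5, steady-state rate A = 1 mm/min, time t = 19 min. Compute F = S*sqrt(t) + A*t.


F = S*sqrt(t) + A*t
F = 24*sqrt(19) + 1*19
F = 24*4.358899 + 19

123.6136 mm


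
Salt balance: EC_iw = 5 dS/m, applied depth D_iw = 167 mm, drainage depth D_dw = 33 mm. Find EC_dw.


EC_dw = EC_iw * D_iw / D_dw
EC_dw = 5 * 167 / 33
EC_dw = 835 / 33

25.3030 dS/m


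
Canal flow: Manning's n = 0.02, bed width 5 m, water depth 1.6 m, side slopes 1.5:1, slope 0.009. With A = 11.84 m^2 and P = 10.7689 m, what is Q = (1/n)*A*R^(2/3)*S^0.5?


R = A/P = 11.84/10.7689 = 1.099462
Q = (1/0.02) * 11.84 * 1.099462^(2/3) * 0.009^0.5

59.8269 m^3/s


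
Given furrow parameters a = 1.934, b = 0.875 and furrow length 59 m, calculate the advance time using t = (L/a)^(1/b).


t = (L/a)^(1/b)
t = (59/1.934)^(1/0.875)
t = 30.506722^(1/0.875)

49.7109 min


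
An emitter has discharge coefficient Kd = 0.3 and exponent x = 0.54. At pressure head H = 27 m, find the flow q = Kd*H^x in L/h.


q = Kd * H^x = 0.3 * 27^0.54 = 0.3 * 5.928385

1.7785 L/h


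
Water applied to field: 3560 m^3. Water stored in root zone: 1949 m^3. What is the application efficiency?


Ea = V_root / V_field * 100 = 1949 / 3560 * 100 = 54.7472%

54.7472 %


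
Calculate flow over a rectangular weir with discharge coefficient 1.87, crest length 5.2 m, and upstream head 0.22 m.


Q = C * L * H^(3/2) = 1.87 * 5.2 * 0.22^1.5 = 1.87 * 5.2 * 0.103189

1.0034 m^3/s


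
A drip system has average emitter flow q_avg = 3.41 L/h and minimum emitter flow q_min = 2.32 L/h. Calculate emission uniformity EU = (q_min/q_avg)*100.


EU = (q_min/q_avg)*100 = (2.32/3.41)*100 = 68.0352%

68.0352 %


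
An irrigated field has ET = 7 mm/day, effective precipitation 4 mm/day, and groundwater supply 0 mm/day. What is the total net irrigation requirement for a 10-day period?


Daily deficit = ET - Pe - GW = 7 - 4 - 0 = 3 mm/day
NIR = 3 * 10 = 30 mm

30.0000 mm


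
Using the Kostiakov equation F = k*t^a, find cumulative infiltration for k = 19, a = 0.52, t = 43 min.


F = k * t^a = 19 * 43^0.52
F = 19 * 7.069743

134.3251 mm


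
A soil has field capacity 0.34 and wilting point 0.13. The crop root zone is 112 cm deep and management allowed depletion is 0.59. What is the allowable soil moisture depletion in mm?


SMD = (FC - PWP) * d * MAD * 10
SMD = (0.34 - 0.13) * 112 * 0.59 * 10
SMD = 0.2100 * 112 * 0.59 * 10

138.7680 mm


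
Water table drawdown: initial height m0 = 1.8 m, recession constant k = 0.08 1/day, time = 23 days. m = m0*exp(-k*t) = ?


m = m0 * exp(-k*t)
m = 1.8 * exp(-0.08 * 23)
m = 1.8 * exp(-1.8400)

0.2859 m


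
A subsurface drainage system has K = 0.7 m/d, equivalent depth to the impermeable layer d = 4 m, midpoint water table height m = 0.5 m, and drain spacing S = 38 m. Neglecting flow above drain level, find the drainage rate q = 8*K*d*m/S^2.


q = 8*K*d*m/S^2
q = 8*0.7*4*0.5/38^2
q = 11.2000 / 1444

0.0078 m/d


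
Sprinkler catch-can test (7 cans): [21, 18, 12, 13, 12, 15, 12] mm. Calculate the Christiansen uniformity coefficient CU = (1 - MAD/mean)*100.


mean = 14.714286 mm
MAD = 2.816327 mm
CU = (1 - 2.816327/14.714286)*100

80.8599 %


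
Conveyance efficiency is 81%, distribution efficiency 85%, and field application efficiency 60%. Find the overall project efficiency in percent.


Ec = 0.81, Eb = 0.85, Ea = 0.6
E = 0.81 * 0.85 * 0.6 * 100 = 41.3100%

41.3100 %


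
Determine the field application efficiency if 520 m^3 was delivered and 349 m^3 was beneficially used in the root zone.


Ea = V_root / V_field * 100 = 349 / 520 * 100 = 67.1154%

67.1154 %


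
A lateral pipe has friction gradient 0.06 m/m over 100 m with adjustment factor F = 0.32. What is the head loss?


hf = J * L * F = 0.06 * 100 * 0.32 = 1.9200 m

1.9200 m


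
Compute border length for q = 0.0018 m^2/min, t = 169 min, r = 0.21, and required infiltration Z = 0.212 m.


L = q*t/((1+r)*Z)
L = 0.0018*169/((1+0.21)*0.212)
L = 0.3042/0.25652

1.1859 m
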